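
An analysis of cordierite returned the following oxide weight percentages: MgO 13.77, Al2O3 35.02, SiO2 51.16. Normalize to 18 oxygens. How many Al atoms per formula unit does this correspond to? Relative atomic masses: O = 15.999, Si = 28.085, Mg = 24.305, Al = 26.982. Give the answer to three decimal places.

MgO: 13.77/40.304 = 0.34165 mol → 0.34165 mol Mg, 0.34165 mol O.
Al2O3: 35.02/101.961 = 0.34346 mol → 0.68692 mol Al, 1.03038 mol O.
SiO2: 51.16/60.083 = 0.85149 mol → 0.85149 mol Si, 1.70298 mol O.
Total oxygen = 3.07501 mol. Normalization factor = 18/3.07501 = 5.85364.
Al per 18 O = 0.68692 × 5.85364 = 4.021.

4.021 Al apfu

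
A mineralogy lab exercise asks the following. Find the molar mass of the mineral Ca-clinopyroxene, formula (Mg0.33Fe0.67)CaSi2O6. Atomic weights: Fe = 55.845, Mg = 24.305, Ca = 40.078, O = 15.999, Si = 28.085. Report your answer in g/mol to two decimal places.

237.68 g/mol

M = 0.33×24.305 + 0.67×55.845 + 1×40.078 + 2×28.085 + 6×15.999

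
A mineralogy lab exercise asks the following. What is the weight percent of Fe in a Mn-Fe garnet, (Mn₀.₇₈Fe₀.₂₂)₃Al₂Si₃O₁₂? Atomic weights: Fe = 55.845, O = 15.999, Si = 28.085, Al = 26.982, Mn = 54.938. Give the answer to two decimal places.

7.44 mass %

Formula mass = 2.34*54.938 + 0.66*55.845 + 2*26.982 + 3*28.085 + 12*15.999 = 495.620 g/mol, of which 36.858 g is Fe.
So Fe makes up 36.858/495.620 = 0.0744 of the mass, i.e. 7.44%.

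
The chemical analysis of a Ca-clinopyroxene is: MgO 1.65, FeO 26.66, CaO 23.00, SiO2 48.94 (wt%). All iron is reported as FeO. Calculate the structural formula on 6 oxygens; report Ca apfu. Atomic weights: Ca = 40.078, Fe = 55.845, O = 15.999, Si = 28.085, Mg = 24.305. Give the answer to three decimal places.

1.004 Ca apfu

MgO (M=40.304): mol = 0.04094; Mg = 0.04094, O = 0.04094.
FeO (M=71.844): mol = 0.37108; Fe = 0.37108, O = 0.37108.
CaO (M=56.077): mol = 0.41015; Ca = 0.41015, O = 0.41015.
SiO2 (M=60.083): mol = 0.81454; Si = 0.81454, O = 1.62908.
ΣO = 2.45125; factor = 6/ΣO = 2.44773.
Ca apfu = 0.41015 × 2.44773 = 1.004.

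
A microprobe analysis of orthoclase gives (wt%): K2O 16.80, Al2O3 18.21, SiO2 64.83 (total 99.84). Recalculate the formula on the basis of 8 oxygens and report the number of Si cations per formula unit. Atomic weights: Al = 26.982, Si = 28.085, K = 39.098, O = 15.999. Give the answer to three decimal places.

16.80 wt% K2O ÷ 94.195 g/mol = 0.17835 mol, giving 0.35670 K and 0.17835 O.
18.21 wt% Al2O3 ÷ 101.961 g/mol = 0.17860 mol, giving 0.35720 Al and 0.53580 O.
64.83 wt% SiO2 ÷ 60.083 g/mol = 1.07901 mol, giving 1.07901 Si and 2.15802 O.
Oxygen sums to 2.87217; scaling by 8/2.87217 = 2.78535 puts the formula on 8 O.
Si: 1.07901 × 2.78535 = 3.005 atoms per formula unit.

3.005 Si apfu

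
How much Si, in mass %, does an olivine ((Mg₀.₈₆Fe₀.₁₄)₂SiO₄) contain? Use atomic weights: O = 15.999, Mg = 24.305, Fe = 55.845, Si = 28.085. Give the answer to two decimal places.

18.78 mass %

Molar mass of (Mg₀.₈₆Fe₀.₁₄)₂SiO₄: 1.72×24.305 + 0.28×55.845 + 1×28.085 + 4×15.999 = 149.522 g/mol.
Mass of Si per formula unit: 1 × 28.085 = 28.085 g.
Weight fraction Si = 28.085 / 149.522 = 0.1878.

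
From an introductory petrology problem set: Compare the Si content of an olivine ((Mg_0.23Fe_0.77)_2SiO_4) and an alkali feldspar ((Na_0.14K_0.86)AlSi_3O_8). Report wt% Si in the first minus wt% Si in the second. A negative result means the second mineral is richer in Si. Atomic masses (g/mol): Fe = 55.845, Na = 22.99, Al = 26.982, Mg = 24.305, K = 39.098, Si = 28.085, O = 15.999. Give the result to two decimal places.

Si in (Mg_0.23Fe_0.77)_2SiO_4: molar mass 189.263 g/mol; 1×28.085 = 28.085 g → 14.84 wt%.
Si in (Na_0.14K_0.86)AlSi_3O_8: molar mass 276.072 g/mol; 3×28.085 = 84.255 g → 30.52 wt%.
Difference = 14.84 − 30.52 = -15.68 percentage points.

-15.68 percentage points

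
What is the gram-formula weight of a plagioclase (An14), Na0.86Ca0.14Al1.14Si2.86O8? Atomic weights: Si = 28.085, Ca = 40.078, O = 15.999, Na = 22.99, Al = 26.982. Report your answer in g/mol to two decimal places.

The formula mass is the sum 0.86*22.99 + 0.14*40.078 + 1.14*26.982 + 2.86*28.085 + 8*15.999.

264.46 g/mol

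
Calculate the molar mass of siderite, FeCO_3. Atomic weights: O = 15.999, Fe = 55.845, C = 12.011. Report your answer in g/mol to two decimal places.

Fe: 1 × 55.845 = 55.8450
C: 1 × 12.011 = 12.0110
O: 3 × 15.999 = 47.9970
Summing the contributions gives the formula mass.

115.85 g/mol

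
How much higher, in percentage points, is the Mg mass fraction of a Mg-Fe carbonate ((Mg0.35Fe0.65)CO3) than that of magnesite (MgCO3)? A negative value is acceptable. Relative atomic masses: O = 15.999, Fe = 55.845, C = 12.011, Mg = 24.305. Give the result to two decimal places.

-20.71 percentage points

First mineral: 8.507 g Mg in 104.814 g formula = 8.12 wt% Mg.
Second mineral: 24.305 g Mg in 84.313 g formula = 28.83 wt% Mg.
8.12% − 28.83% gives a difference of -20.71 percentage points.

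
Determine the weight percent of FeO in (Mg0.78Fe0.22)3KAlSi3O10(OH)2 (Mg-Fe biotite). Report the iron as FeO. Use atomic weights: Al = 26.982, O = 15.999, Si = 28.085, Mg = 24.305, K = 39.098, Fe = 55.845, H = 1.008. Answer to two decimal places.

Formula mass = 438.070 g/mol.
0.66 Fe → 0.6600 mol FeO per formula unit; M(FeO) = 71.844, so FeO mass = 47.417 g.
47.417/438.070 × 100 = 10.82 wt%.

10.82 wt%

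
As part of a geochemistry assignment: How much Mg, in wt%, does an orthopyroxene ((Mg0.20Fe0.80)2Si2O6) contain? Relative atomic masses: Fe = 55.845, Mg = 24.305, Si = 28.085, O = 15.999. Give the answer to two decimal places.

3.87 wt%

Formula mass = 0.40·24.305 + 1.60·55.845 + 2·28.085 + 6·15.999 = 251.238 g/mol, of which 9.722 g is Mg.
So Mg makes up 9.722/251.238 = 0.0387 of the mass, i.e. 3.87%.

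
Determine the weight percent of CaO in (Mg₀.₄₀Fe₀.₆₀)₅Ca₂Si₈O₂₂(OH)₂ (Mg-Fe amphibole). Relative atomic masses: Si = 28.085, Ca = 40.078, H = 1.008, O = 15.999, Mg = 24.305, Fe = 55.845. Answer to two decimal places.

M((Mg₀.₄₀Fe₀.₆₀)₅Ca₂Si₈O₂₂(OH)₂) = 906.973 g/mol; M(CaO) = 56.077 g/mol.
Moles CaO per formula unit = 2 Ca ÷ 1 = 2.0000.
CaO fraction = (2.0000 × 56.077) / 906.973 = 112.154/906.973 = 0.1237.

12.37 wt%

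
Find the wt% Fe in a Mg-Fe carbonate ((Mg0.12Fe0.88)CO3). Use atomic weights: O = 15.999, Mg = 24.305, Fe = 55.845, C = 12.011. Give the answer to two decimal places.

Formula mass = 0.12*24.305 + 0.88*55.845 + 1*12.011 + 3*15.999 = 112.068 g/mol, of which 49.144 g is Fe.
So Fe makes up 49.144/112.068 = 0.4385 of the mass, i.e. 43.85%.

43.85 weight percent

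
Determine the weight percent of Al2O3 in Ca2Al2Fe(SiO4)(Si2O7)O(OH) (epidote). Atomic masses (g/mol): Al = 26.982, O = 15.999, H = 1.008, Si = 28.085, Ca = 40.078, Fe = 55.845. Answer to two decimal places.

21.10 wt%

Molar mass of Ca2Al2Fe(SiO4)(Si2O7)O(OH) = 2×40.078 + 2×26.982 + 1×55.845 + 3×28.085 + 13×15.999 + 1×1.008 = 483.215 g/mol.
Each formula unit contains 2 Al, equivalent to 2/2 = 1.0000 mol Al2O3.
M(Al2O3) = 2×26.982 + 3×15.999 = 101.961 g/mol.
Mass of Al2O3 per formula unit = 1.0000 × 101.961 = 101.961 g.
Al2O3 wt% = 101.961 / 483.215 × 100 = 21.10%.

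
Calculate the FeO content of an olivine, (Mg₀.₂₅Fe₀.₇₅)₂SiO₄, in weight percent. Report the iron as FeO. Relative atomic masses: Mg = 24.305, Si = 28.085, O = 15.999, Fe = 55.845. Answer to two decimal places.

M((Mg₀.₂₅Fe₀.₇₅)₂SiO₄) = 188.001 g/mol; M(FeO) = 71.844 g/mol.
Moles FeO per formula unit = 1.50 Fe ÷ 1 = 1.5000.
FeO fraction = (1.5000 × 71.844) / 188.001 = 107.766/188.001 = 0.5732.

57.32 wt%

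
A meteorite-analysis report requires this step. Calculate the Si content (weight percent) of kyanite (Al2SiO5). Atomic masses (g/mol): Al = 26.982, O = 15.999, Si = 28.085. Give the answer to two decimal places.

17.33 weight percent

Molar mass of Al2SiO5: 2*26.982 + 1*28.085 + 5*15.999 = 162.044 g/mol.
Mass of Si per formula unit: 1 × 28.085 = 28.085 g.
Weight fraction Si = 28.085 / 162.044 = 0.1733.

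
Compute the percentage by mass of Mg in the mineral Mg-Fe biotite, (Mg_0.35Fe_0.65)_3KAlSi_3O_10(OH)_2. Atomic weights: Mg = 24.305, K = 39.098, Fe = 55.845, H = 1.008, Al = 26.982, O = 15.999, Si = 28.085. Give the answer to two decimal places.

Formula mass = 1.05*24.305 + 1.95*55.845 + 1*39.098 + 1*26.982 + 3*28.085 + 12*15.999 + 2*1.008 = 478.757 g/mol, of which 25.520 g is Mg.
So Mg makes up 25.520/478.757 = 0.0533 of the mass, i.e. 5.33%.

5.33 weight percent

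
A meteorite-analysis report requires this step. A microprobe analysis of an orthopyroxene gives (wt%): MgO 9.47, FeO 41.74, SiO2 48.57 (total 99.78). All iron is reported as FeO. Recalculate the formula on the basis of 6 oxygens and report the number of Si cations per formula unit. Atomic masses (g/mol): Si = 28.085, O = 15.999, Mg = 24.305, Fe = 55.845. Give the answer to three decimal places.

MgO (M=40.304): mol = 0.23496; Mg = 0.23496, O = 0.23496.
FeO (M=71.844): mol = 0.58098; Fe = 0.58098, O = 0.58098.
SiO2 (M=60.083): mol = 0.80838; Si = 0.80838, O = 1.61676.
ΣO = 2.43270; factor = 6/ΣO = 2.46640.
Si apfu = 0.80838 × 2.46640 = 1.994.

1.994 Si apfu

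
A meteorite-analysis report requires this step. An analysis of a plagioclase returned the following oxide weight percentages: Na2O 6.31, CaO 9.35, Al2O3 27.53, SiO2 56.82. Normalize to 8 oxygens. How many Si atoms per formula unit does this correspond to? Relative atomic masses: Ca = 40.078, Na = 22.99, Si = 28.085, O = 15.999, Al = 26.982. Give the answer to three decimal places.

2.547 Si apfu

6.31 wt% Na2O ÷ 61.979 g/mol = 0.10181 mol, giving 0.20362 Na and 0.10181 O.
9.35 wt% CaO ÷ 56.077 g/mol = 0.16674 mol, giving 0.16674 Ca and 0.16674 O.
27.53 wt% Al2O3 ÷ 101.961 g/mol = 0.27001 mol, giving 0.54002 Al and 0.81003 O.
56.82 wt% SiO2 ÷ 60.083 g/mol = 0.94569 mol, giving 0.94569 Si and 1.89138 O.
Oxygen sums to 2.96996; scaling by 8/2.96996 = 2.69364 puts the formula on 8 O.
Si: 0.94569 × 2.69364 = 2.547 atoms per formula unit.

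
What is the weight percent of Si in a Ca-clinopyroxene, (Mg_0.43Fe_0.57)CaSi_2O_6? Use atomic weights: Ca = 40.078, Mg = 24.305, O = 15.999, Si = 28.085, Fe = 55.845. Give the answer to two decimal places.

23.95 wt%

Formula mass = 0.43·24.305 + 0.57·55.845 + 1·40.078 + 2·28.085 + 6·15.999 = 234.525 g/mol, of which 56.170 g is Si.
So Si makes up 56.170/234.525 = 0.2395 of the mass, i.e. 23.95%.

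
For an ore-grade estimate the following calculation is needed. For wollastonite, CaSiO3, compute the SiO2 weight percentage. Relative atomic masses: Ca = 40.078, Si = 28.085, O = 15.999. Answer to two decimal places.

M(CaSiO3) = 116.160 g/mol; M(SiO2) = 60.083 g/mol.
Moles SiO2 per formula unit = 1 Si ÷ 1 = 1.0000.
SiO2 fraction = (1.0000 × 60.083) / 116.160 = 60.083/116.160 = 0.5172.

51.72 wt%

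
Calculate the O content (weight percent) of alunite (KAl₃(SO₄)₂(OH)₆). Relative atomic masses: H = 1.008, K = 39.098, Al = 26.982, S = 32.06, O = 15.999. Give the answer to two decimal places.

M(KAl₃(SO₄)₂(OH)₆) = 414.198 g/mol.
O contributes 14 × 15.999 = 223.986 g per mole.
223.986/414.198 = 0.5408 → 54.08%.

54.08 weight percent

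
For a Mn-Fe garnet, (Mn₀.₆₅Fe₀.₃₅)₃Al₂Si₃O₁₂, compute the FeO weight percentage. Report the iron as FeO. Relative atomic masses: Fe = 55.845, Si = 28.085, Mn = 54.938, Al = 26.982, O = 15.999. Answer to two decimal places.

15.21 wt%

M((Mn₀.₆₅Fe₀.₃₅)₃Al₂Si₃O₁₂) = 495.973 g/mol; M(FeO) = 71.844 g/mol.
Moles FeO per formula unit = 1.05 Fe ÷ 1 = 1.0500.
FeO fraction = (1.0500 × 71.844) / 495.973 = 75.436/495.973 = 0.1521.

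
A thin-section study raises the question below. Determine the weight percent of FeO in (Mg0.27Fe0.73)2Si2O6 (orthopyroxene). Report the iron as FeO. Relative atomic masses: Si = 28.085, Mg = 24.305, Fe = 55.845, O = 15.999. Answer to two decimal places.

42.50 wt%

M((Mg0.27Fe0.73)2Si2O6) = 246.822 g/mol; M(FeO) = 71.844 g/mol.
Moles FeO per formula unit = 1.46 Fe ÷ 1 = 1.4600.
FeO fraction = (1.4600 × 71.844) / 246.822 = 104.892/246.822 = 0.4250.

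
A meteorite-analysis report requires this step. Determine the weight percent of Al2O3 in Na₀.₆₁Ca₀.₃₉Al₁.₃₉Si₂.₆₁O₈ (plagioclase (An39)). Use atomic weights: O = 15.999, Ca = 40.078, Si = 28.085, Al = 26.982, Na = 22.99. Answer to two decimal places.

26.40 wt%

Formula mass = 268.453 g/mol.
1.39 Al → 0.6950 mol Al2O3 per formula unit; M(Al2O3) = 101.961, so Al2O3 mass = 70.863 g.
70.863/268.453 × 100 = 26.40 wt%.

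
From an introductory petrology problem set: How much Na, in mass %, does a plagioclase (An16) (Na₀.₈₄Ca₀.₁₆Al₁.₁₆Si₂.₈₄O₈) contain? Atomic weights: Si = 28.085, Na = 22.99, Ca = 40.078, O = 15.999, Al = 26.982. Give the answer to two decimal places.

7.29 mass %

Molar mass of Na₀.₈₄Ca₀.₁₆Al₁.₁₆Si₂.₈₄O₈: 0.84·22.99 + 0.16·40.078 + 1.16·26.982 + 2.84·28.085 + 8·15.999 = 264.777 g/mol.
Mass of Na per formula unit: 0.84 × 22.99 = 19.312 g.
Weight fraction Na = 19.312 / 264.777 = 0.0729.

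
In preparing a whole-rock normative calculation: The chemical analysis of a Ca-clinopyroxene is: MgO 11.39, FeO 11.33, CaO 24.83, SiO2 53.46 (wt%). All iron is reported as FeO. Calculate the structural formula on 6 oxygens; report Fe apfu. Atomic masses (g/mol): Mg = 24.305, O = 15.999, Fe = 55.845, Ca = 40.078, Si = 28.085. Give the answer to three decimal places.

MgO (M=40.304): mol = 0.28260; Mg = 0.28260, O = 0.28260.
FeO (M=71.844): mol = 0.15770; Fe = 0.15770, O = 0.15770.
CaO (M=56.077): mol = 0.44278; Ca = 0.44278, O = 0.44278.
SiO2 (M=60.083): mol = 0.88977; Si = 0.88977, O = 1.77954.
ΣO = 2.66262; factor = 6/ΣO = 2.25342.
Fe apfu = 0.15770 × 2.25342 = 0.355.

0.355 Fe apfu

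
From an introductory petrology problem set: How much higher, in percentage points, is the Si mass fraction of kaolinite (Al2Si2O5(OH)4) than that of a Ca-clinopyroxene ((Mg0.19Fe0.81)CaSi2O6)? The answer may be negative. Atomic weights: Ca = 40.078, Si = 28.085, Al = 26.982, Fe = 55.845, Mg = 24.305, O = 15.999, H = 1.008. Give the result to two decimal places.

-1.44 percentage points

Si in Al2Si2O5(OH)4: molar mass 258.157 g/mol; 2×28.085 = 56.170 g → 21.76 wt%.
Si in (Mg0.19Fe0.81)CaSi2O6: molar mass 242.094 g/mol; 2×28.085 = 56.170 g → 23.20 wt%.
Difference = 21.76 − 23.20 = -1.44 percentage points.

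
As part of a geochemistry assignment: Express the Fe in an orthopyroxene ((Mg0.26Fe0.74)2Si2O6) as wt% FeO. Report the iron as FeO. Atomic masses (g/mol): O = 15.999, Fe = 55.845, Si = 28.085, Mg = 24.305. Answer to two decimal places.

Formula mass = 247.453 g/mol.
1.48 Fe → 1.4800 mol FeO per formula unit; M(FeO) = 71.844, so FeO mass = 106.329 g.
106.329/247.453 × 100 = 42.97 wt%.

42.97 wt%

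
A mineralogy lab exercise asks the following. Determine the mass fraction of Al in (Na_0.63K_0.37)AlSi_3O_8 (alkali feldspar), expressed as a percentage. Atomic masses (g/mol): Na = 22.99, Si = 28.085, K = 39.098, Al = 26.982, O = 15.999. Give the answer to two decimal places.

10.06 weight percent

M((Na_0.63K_0.37)AlSi_3O_8) = 268.179 g/mol.
Al contributes 1 × 26.982 = 26.982 g per mole.
26.982/268.179 = 0.1006 → 10.06%.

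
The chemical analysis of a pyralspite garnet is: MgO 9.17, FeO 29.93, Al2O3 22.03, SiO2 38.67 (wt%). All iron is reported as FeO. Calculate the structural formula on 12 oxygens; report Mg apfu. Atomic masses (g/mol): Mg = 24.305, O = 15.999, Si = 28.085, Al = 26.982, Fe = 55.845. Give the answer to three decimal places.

1.058 Mg apfu

MgO: 9.17/40.304 = 0.22752 mol → 0.22752 mol Mg, 0.22752 mol O.
FeO: 29.93/71.844 = 0.41660 mol → 0.41660 mol Fe, 0.41660 mol O.
Al2O3: 22.03/101.961 = 0.21606 mol → 0.43212 mol Al, 0.64818 mol O.
SiO2: 38.67/60.083 = 0.64361 mol → 0.64361 mol Si, 1.28722 mol O.
Total oxygen = 2.57952 mol. Normalization factor = 12/2.57952 = 4.65203.
Mg per 12 O = 0.22752 × 4.65203 = 1.058.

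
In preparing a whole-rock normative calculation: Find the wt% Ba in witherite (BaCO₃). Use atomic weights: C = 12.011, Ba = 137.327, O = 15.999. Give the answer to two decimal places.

M(BaCO₃) = 197.335 g/mol.
Ba contributes 1 × 137.327 = 137.327 g per mole.
137.327/197.335 = 0.6959 → 69.59%.

69.59 weight percent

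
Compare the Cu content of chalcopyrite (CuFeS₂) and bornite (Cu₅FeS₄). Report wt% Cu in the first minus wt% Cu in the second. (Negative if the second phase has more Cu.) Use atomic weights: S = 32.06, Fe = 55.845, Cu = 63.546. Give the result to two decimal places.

Cu in CuFeS₂: molar mass 183.511 g/mol; 1×63.546 = 63.546 g → 34.63 wt%.
Cu in Cu₅FeS₄: molar mass 501.815 g/mol; 5×63.546 = 317.730 g → 63.32 wt%.
Difference = 34.63 − 63.32 = -28.69 percentage points.

-28.69 percentage points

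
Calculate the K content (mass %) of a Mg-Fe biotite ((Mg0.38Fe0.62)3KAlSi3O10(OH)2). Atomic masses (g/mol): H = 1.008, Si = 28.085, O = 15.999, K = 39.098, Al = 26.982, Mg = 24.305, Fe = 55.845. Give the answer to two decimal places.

8.22 mass %

Molar mass of (Mg0.38Fe0.62)3KAlSi3O10(OH)2: 1.14×24.305 + 1.86×55.845 + 1×39.098 + 1×26.982 + 3×28.085 + 12×15.999 + 2×1.008 = 475.918 g/mol.
Mass of K per formula unit: 1 × 39.098 = 39.098 g.
Weight fraction K = 39.098 / 475.918 = 0.0822.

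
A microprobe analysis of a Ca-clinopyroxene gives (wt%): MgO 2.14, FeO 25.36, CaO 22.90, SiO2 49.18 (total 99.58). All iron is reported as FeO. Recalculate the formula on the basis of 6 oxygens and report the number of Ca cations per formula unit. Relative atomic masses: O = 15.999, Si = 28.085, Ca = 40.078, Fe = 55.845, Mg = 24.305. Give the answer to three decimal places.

2.14 wt% MgO ÷ 40.304 g/mol = 0.05310 mol, giving 0.05310 Mg and 0.05310 O.
25.36 wt% FeO ÷ 71.844 g/mol = 0.35299 mol, giving 0.35299 Fe and 0.35299 O.
22.90 wt% CaO ÷ 56.077 g/mol = 0.40837 mol, giving 0.40837 Ca and 0.40837 O.
49.18 wt% SiO2 ÷ 60.083 g/mol = 0.81853 mol, giving 0.81853 Si and 1.63706 O.
Oxygen sums to 2.45152; scaling by 6/2.45152 = 2.44746 puts the formula on 6 O.
Ca: 0.40837 × 2.44746 = 0.999 atoms per formula unit.

0.999 Ca apfu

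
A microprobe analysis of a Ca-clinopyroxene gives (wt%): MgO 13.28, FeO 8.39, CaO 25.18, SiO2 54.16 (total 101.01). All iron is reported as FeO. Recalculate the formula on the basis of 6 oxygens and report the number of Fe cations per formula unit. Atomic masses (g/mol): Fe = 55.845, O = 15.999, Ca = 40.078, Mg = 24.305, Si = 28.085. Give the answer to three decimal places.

MgO: 13.28/40.304 = 0.32950 mol → 0.32950 mol Mg, 0.32950 mol O.
FeO: 8.39/71.844 = 0.11678 mol → 0.11678 mol Fe, 0.11678 mol O.
CaO: 25.18/56.077 = 0.44903 mol → 0.44903 mol Ca, 0.44903 mol O.
SiO2: 54.16/60.083 = 0.90142 mol → 0.90142 mol Si, 1.80284 mol O.
Total oxygen = 2.69815 mol. Normalization factor = 6/2.69815 = 2.22375.
Fe per 6 O = 0.11678 × 2.22375 = 0.260.

0.260 Fe apfu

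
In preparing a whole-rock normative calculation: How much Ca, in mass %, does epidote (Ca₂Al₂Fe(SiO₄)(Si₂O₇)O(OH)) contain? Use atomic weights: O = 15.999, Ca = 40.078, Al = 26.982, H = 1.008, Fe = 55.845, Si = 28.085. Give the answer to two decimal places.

16.59 mass %

Formula mass = 2×40.078 + 2×26.982 + 1×55.845 + 3×28.085 + 13×15.999 + 1×1.008 = 483.215 g/mol, of which 80.156 g is Ca.
So Ca makes up 80.156/483.215 = 0.1659 of the mass, i.e. 16.59%.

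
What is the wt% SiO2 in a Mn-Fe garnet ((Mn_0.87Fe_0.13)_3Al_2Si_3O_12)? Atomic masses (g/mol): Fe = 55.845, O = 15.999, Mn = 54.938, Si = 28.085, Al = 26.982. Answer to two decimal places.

36.39 wt%

M((Mn_0.87Fe_0.13)_3Al_2Si_3O_12) = 495.375 g/mol; M(SiO2) = 60.083 g/mol.
Moles SiO2 per formula unit = 3 Si ÷ 1 = 3.0000.
SiO2 fraction = (3.0000 × 60.083) / 495.375 = 180.249/495.375 = 0.3639.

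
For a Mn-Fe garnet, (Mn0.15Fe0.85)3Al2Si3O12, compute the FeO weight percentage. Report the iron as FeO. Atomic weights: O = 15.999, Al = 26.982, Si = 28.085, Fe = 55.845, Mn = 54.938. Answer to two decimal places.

Formula mass = 497.334 g/mol.
2.55 Fe → 2.5500 mol FeO per formula unit; M(FeO) = 71.844, so FeO mass = 183.202 g.
183.202/497.334 × 100 = 36.84 wt%.

36.84 wt%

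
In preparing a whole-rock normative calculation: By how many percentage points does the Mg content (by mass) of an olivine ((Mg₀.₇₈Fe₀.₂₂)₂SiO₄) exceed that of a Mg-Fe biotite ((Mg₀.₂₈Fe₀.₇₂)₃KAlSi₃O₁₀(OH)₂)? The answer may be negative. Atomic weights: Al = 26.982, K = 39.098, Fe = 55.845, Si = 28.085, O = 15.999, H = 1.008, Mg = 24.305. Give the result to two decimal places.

20.32 percentage points

Mg in (Mg₀.₇₈Fe₀.₂₂)₂SiO₄: molar mass 154.569 g/mol; 1.56×24.305 = 37.916 g → 24.53 wt%.
Mg in (Mg₀.₂₈Fe₀.₇₂)₃KAlSi₃O₁₀(OH)₂: molar mass 485.380 g/mol; 0.84×24.305 = 20.416 g → 4.21 wt%.
Difference = 24.53 − 4.21 = 20.32 percentage points.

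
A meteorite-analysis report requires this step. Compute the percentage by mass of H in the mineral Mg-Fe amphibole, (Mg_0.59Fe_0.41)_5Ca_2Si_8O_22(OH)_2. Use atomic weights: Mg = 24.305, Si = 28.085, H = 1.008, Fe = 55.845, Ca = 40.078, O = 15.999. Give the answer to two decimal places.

0.23 wt%

M((Mg_0.59Fe_0.41)_5Ca_2Si_8O_22(OH)_2) = 877.010 g/mol.
H contributes 2 × 1.008 = 2.016 g per mole.
2.016/877.010 = 0.0023 → 0.23%.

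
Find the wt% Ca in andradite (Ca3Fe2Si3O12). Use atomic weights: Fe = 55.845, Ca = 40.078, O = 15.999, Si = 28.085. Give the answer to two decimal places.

Formula mass = 3·40.078 + 2·55.845 + 3·28.085 + 12·15.999 = 508.167 g/mol, of which 120.234 g is Ca.
So Ca makes up 120.234/508.167 = 0.2366 of the mass, i.e. 23.66%.

23.66 mass %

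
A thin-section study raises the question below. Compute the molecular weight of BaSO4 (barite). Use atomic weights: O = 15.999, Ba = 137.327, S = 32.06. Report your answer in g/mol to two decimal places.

233.38 g/mol

M = 1(137.327) + 1(32.06) + 4(15.999)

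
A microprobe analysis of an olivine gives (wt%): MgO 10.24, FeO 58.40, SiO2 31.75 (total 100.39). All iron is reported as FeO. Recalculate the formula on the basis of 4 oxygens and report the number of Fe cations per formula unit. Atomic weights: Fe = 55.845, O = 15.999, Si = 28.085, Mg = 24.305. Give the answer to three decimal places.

1.531 Fe apfu

MgO: 10.24/40.304 = 0.25407 mol → 0.25407 mol Mg, 0.25407 mol O.
FeO: 58.40/71.844 = 0.81287 mol → 0.81287 mol Fe, 0.81287 mol O.
SiO2: 31.75/60.083 = 0.52844 mol → 0.52844 mol Si, 1.05688 mol O.
Total oxygen = 2.12382 mol. Normalization factor = 4/2.12382 = 1.88340.
Fe per 4 O = 0.81287 × 1.88340 = 1.531.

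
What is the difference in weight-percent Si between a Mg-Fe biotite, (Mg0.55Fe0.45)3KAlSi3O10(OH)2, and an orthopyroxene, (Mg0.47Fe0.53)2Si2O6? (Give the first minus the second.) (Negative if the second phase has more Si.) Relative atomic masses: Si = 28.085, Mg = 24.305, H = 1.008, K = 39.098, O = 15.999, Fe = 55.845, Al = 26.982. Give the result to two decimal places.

-5.66 percentage points

First mineral: 84.255 g Si in 459.833 g formula = 18.32 wt% Si.
Second mineral: 56.170 g Si in 234.206 g formula = 23.98 wt% Si.
18.32% − 23.98% gives a difference of -5.66 percentage points.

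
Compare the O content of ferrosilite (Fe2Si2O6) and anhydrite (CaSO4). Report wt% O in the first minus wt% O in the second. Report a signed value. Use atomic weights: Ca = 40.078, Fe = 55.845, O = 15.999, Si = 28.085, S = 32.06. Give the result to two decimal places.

-10.63 percentage points

First mineral: 95.994 g O in 263.854 g formula = 36.38 wt% O.
Second mineral: 63.996 g O in 136.134 g formula = 47.01 wt% O.
36.38% − 47.01% gives a difference of -10.63 percentage points.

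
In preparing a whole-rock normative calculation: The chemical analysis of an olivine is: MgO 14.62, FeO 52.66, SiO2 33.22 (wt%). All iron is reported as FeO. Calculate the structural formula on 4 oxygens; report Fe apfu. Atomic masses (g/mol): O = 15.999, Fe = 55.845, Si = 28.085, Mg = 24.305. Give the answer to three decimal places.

MgO: 14.62/40.304 = 0.36274 mol → 0.36274 mol Mg, 0.36274 mol O.
FeO: 52.66/71.844 = 0.73298 mol → 0.73298 mol Fe, 0.73298 mol O.
SiO2: 33.22/60.083 = 0.55290 mol → 0.55290 mol Si, 1.10580 mol O.
Total oxygen = 2.20152 mol. Normalization factor = 4/2.20152 = 1.81693.
Fe per 4 O = 0.73298 × 1.81693 = 1.332.

1.332 Fe apfu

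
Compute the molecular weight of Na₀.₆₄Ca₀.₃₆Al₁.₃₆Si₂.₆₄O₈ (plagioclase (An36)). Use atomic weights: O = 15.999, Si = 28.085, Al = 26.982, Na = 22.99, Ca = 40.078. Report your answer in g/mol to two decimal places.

267.97 g/mol

The formula mass is the sum 0.64*22.99 + 0.36*40.078 + 1.36*26.982 + 2.64*28.085 + 8*15.999.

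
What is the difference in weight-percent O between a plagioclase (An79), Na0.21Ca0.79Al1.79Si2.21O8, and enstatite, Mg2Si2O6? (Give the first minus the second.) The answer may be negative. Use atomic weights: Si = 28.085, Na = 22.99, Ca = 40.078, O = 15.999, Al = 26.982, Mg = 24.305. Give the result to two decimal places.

O in Na0.21Ca0.79Al1.79Si2.21O8: molar mass 274.847 g/mol; 8×15.999 = 127.992 g → 46.57 wt%.
O in Mg2Si2O6: molar mass 200.774 g/mol; 6×15.999 = 95.994 g → 47.81 wt%.
Difference = 46.57 − 47.81 = -1.24 percentage points.

-1.24 percentage points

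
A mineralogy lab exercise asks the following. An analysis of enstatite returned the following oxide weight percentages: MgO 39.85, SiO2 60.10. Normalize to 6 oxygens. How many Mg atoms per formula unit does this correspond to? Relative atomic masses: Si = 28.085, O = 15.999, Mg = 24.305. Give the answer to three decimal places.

39.85 wt% MgO ÷ 40.304 g/mol = 0.98874 mol, giving 0.98874 Mg and 0.98874 O.
60.10 wt% SiO2 ÷ 60.083 g/mol = 1.00028 mol, giving 1.00028 Si and 2.00056 O.
Oxygen sums to 2.98930; scaling by 6/2.98930 = 2.00716 puts the formula on 6 O.
Mg: 0.98874 × 2.00716 = 1.985 atoms per formula unit.

1.985 Mg apfu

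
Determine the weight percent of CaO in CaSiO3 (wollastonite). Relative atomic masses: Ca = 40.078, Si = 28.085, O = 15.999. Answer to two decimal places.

M(CaSiO3) = 116.160 g/mol; M(CaO) = 56.077 g/mol.
Moles CaO per formula unit = 1 Ca ÷ 1 = 1.0000.
CaO fraction = (1.0000 × 56.077) / 116.160 = 56.077/116.160 = 0.4828.

48.28 wt%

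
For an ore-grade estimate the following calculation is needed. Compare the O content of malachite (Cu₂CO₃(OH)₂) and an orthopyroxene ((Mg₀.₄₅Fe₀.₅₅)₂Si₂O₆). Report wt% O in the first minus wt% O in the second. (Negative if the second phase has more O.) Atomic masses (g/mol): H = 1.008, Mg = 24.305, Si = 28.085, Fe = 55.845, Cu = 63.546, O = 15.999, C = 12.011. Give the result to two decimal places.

-4.59 percentage points

M(Cu₂CO₃(OH)₂) = 221.114 g/mol, so wt% O = 79.995/221.114 × 100 = 36.18%.
M((Mg₀.₄₅Fe₀.₅₅)₂Si₂O₆) = 235.468 g/mol, so wt% O = 95.994/235.468 × 100 = 40.77%.
36.18 − 40.77 = -4.59 pp.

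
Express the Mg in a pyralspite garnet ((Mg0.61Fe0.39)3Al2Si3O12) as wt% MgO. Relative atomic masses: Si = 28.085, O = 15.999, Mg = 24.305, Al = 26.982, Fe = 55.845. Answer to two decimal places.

M((Mg0.61Fe0.39)3Al2Si3O12) = 440.024 g/mol; M(MgO) = 40.304 g/mol.
Moles MgO per formula unit = 1.83 Mg ÷ 1 = 1.8300.
MgO fraction = (1.8300 × 40.304) / 440.024 = 73.756/440.024 = 0.1676.

16.76 wt%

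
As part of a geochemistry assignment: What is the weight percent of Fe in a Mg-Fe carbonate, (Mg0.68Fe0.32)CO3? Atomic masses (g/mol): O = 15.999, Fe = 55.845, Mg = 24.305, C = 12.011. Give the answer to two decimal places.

M((Mg0.68Fe0.32)CO3) = 94.406 g/mol.
Fe contributes 0.32 × 55.845 = 17.870 g per mole.
17.870/94.406 = 0.1893 → 18.93%.

18.93 wt%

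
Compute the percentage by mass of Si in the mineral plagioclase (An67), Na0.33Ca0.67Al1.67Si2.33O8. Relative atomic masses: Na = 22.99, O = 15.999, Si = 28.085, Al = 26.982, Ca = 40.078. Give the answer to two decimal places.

23.98 wt%

Molar mass of Na0.33Ca0.67Al1.67Si2.33O8: 0.33·22.99 + 0.67·40.078 + 1.67·26.982 + 2.33·28.085 + 8·15.999 = 272.929 g/mol.
Mass of Si per formula unit: 2.33 × 28.085 = 65.438 g.
Weight fraction Si = 65.438 / 272.929 = 0.2398.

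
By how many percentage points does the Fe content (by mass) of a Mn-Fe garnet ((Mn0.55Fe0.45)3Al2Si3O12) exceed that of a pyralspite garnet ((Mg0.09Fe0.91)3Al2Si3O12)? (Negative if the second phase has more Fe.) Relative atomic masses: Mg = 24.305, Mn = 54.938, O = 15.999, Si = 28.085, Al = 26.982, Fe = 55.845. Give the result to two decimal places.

-15.97 percentage points

M((Mn0.55Fe0.45)3Al2Si3O12) = 496.245 g/mol, so wt% Fe = 75.391/496.245 × 100 = 15.19%.
M((Mg0.09Fe0.91)3Al2Si3O12) = 489.226 g/mol, so wt% Fe = 152.457/489.226 × 100 = 31.16%.
15.19 − 31.16 = -15.97 pp.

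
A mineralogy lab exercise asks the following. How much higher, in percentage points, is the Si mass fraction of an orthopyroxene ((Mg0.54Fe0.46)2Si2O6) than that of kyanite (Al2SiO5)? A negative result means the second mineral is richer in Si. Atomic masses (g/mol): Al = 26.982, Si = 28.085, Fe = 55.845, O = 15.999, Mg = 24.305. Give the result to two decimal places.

M((Mg0.54Fe0.46)2Si2O6) = 229.791 g/mol, so wt% Si = 56.170/229.791 × 100 = 24.44%.
M(Al2SiO5) = 162.044 g/mol, so wt% Si = 28.085/162.044 × 100 = 17.33%.
24.44 − 17.33 = 7.11 pp.

7.11 percentage points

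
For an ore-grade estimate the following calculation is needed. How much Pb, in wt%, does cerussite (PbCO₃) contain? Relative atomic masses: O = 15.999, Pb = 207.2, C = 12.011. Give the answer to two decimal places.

Formula mass = 1*207.2 + 1*12.011 + 3*15.999 = 267.208 g/mol, of which 207.200 g is Pb.
So Pb makes up 207.200/267.208 = 0.7754 of the mass, i.e. 77.54%.

77.54 wt%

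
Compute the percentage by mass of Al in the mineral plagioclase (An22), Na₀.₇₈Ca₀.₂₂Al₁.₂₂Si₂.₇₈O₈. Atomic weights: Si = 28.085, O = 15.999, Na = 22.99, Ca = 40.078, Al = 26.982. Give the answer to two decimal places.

12.39 mass %

Molar mass of Na₀.₇₈Ca₀.₂₂Al₁.₂₂Si₂.₇₈O₈: 0.78×22.99 + 0.22×40.078 + 1.22×26.982 + 2.78×28.085 + 8×15.999 = 265.736 g/mol.
Mass of Al per formula unit: 1.22 × 26.982 = 32.918 g.
Weight fraction Al = 32.918 / 265.736 = 0.1239.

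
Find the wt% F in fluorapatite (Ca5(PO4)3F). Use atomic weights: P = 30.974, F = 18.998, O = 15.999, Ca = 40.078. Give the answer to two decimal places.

3.77 wt%

Molar mass of Ca5(PO4)3F: 5×40.078 + 3×30.974 + 12×15.999 + 1×18.998 = 504.298 g/mol.
Mass of F per formula unit: 1 × 18.998 = 18.998 g.
Weight fraction F = 18.998 / 504.298 = 0.0377.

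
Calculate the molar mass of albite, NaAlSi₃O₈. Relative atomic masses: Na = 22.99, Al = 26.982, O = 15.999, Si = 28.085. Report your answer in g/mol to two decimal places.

262.22 g/mol

The formula mass is the sum 1(22.99) + 1(26.982) + 3(28.085) + 8(15.999).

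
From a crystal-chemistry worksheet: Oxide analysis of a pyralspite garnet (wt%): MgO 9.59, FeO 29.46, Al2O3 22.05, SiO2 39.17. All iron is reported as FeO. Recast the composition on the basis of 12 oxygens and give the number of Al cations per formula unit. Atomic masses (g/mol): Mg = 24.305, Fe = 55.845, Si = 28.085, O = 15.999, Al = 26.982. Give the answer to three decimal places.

MgO (M=40.304): mol = 0.23794; Mg = 0.23794, O = 0.23794.
FeO (M=71.844): mol = 0.41006; Fe = 0.41006, O = 0.41006.
Al2O3 (M=101.961): mol = 0.21626; Al = 0.43252, O = 0.64878.
SiO2 (M=60.083): mol = 0.65193; Si = 0.65193, O = 1.30386.
ΣO = 2.60064; factor = 12/ΣO = 4.61425.
Al apfu = 0.43252 × 4.61425 = 1.996.

1.996 Al apfu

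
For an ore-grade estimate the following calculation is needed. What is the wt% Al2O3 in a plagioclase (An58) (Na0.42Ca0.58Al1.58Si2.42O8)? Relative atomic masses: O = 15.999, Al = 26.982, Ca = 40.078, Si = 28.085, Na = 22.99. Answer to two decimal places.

Molar mass of Na0.42Ca0.58Al1.58Si2.42O8 = 0.42×22.99 + 0.58×40.078 + 1.58×26.982 + 2.42×28.085 + 8×15.999 = 271.490 g/mol.
Each formula unit contains 1.58 Al, equivalent to 1.58/2 = 0.7900 mol Al2O3.
M(Al2O3) = 2×26.982 + 3×15.999 = 101.961 g/mol.
Mass of Al2O3 per formula unit = 0.7900 × 101.961 = 80.549 g.
Al2O3 wt% = 80.549 / 271.490 × 100 = 29.67%.

29.67 wt%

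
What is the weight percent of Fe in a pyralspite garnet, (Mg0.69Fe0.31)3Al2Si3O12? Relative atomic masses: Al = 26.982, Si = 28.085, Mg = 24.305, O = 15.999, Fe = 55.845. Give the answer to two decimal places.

Formula mass = 2.07×24.305 + 0.93×55.845 + 2×26.982 + 3×28.085 + 12×15.999 = 432.454 g/mol, of which 51.936 g is Fe.
So Fe makes up 51.936/432.454 = 0.1201 of the mass, i.e. 12.01%.

12.01 weight percent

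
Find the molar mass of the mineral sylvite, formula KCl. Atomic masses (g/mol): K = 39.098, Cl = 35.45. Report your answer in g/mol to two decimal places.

74.55 g/mol

K: 1 × 39.098 = 39.0980
Cl: 1 × 35.45 = 35.4500
Summing the contributions gives the formula mass.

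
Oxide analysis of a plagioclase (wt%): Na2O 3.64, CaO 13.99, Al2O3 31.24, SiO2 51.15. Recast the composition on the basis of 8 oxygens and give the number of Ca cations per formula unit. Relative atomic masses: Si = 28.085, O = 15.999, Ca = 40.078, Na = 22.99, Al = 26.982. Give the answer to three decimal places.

0.681 Ca apfu

3.64 wt% Na2O ÷ 61.979 g/mol = 0.05873 mol, giving 0.11746 Na and 0.05873 O.
13.99 wt% CaO ÷ 56.077 g/mol = 0.24948 mol, giving 0.24948 Ca and 0.24948 O.
31.24 wt% Al2O3 ÷ 101.961 g/mol = 0.30639 mol, giving 0.61278 Al and 0.91917 O.
51.15 wt% SiO2 ÷ 60.083 g/mol = 0.85132 mol, giving 0.85132 Si and 1.70264 O.
Oxygen sums to 2.93002; scaling by 8/2.93002 = 2.73036 puts the formula on 8 O.
Ca: 0.24948 × 2.73036 = 0.681 atoms per formula unit.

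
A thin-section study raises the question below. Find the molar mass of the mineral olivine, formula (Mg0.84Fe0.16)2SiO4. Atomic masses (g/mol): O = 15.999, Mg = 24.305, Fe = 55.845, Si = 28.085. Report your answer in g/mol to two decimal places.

The formula mass is the sum 1.68(24.305) + 0.32(55.845) + 1(28.085) + 4(15.999).

150.78 g/mol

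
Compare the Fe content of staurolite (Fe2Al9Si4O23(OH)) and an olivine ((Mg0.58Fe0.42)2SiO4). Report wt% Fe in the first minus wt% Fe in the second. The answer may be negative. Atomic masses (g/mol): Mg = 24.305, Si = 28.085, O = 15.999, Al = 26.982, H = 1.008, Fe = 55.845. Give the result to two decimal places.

-14.95 percentage points

M(Fe2Al9Si4O23(OH)) = 851.852 g/mol, so wt% Fe = 111.690/851.852 × 100 = 13.11%.
M((Mg0.58Fe0.42)2SiO4) = 167.185 g/mol, so wt% Fe = 46.910/167.185 × 100 = 28.06%.
13.11 − 28.06 = -14.95 pp.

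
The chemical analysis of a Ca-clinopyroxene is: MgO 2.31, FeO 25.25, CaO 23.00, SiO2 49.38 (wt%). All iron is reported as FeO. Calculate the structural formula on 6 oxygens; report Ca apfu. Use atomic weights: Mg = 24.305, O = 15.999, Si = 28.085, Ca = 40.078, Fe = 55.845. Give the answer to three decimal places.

2.31 wt% MgO ÷ 40.304 g/mol = 0.05731 mol, giving 0.05731 Mg and 0.05731 O.
25.25 wt% FeO ÷ 71.844 g/mol = 0.35146 mol, giving 0.35146 Fe and 0.35146 O.
23.00 wt% CaO ÷ 56.077 g/mol = 0.41015 mol, giving 0.41015 Ca and 0.41015 O.
49.38 wt% SiO2 ÷ 60.083 g/mol = 0.82186 mol, giving 0.82186 Si and 1.64372 O.
Oxygen sums to 2.46264; scaling by 6/2.46264 = 2.43641 puts the formula on 6 O.
Ca: 0.41015 × 2.43641 = 0.999 atoms per formula unit.

0.999 Ca apfu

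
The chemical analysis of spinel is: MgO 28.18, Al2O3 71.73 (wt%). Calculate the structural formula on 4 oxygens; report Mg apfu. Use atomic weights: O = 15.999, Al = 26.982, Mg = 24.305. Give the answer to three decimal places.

28.18 wt% MgO ÷ 40.304 g/mol = 0.69919 mol, giving 0.69919 Mg and 0.69919 O.
71.73 wt% Al2O3 ÷ 101.961 g/mol = 0.70350 mol, giving 1.40700 Al and 2.11050 O.
Oxygen sums to 2.80969; scaling by 4/2.80969 = 1.42364 puts the formula on 4 O.
Mg: 0.69919 × 1.42364 = 0.995 atoms per formula unit.

0.995 Mg apfu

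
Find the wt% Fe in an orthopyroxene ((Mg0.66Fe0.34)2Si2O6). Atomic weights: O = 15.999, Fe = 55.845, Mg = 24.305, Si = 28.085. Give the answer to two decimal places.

17.09 weight percent

Formula mass = 1.32×24.305 + 0.68×55.845 + 2×28.085 + 6×15.999 = 222.221 g/mol, of which 37.975 g is Fe.
So Fe makes up 37.975/222.221 = 0.1709 of the mass, i.e. 17.09%.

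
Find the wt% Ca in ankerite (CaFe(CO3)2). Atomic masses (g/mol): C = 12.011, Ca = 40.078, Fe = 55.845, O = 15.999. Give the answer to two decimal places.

Molar mass of CaFe(CO3)2: 1*40.078 + 1*55.845 + 2*12.011 + 6*15.999 = 215.939 g/mol.
Mass of Ca per formula unit: 1 × 40.078 = 40.078 g.
Weight fraction Ca = 40.078 / 215.939 = 0.1856.

18.56 weight percent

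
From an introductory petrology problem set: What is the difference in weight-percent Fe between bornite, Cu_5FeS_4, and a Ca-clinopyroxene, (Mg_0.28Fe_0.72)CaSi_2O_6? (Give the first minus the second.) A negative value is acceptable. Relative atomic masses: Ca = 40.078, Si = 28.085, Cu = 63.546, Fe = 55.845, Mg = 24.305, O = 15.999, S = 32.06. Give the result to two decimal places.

M(Cu_5FeS_4) = 501.815 g/mol, so wt% Fe = 55.845/501.815 × 100 = 11.13%.
M((Mg_0.28Fe_0.72)CaSi_2O_6) = 239.256 g/mol, so wt% Fe = 40.208/239.256 × 100 = 16.81%.
11.13 − 16.81 = -5.68 pp.

-5.68 percentage points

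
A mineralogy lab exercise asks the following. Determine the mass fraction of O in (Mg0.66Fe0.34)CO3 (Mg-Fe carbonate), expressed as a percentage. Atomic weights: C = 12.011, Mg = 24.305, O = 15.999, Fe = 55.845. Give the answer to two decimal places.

M((Mg0.66Fe0.34)CO3) = 95.037 g/mol.
O contributes 3 × 15.999 = 47.997 g per mole.
47.997/95.037 = 0.5050 → 50.50%.

50.50 mass %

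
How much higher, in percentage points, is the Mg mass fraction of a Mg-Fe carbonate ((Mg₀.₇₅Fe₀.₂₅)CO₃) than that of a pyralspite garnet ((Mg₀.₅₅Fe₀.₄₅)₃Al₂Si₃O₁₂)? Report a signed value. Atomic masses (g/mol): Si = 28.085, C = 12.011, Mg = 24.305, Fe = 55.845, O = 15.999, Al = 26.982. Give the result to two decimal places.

10.77 percentage points

M((Mg₀.₇₅Fe₀.₂₅)CO₃) = 92.198 g/mol, so wt% Mg = 18.229/92.198 × 100 = 19.77%.
M((Mg₀.₅₅Fe₀.₄₅)₃Al₂Si₃O₁₂) = 445.701 g/mol, so wt% Mg = 40.103/445.701 × 100 = 9.00%.
19.77 − 9.00 = 10.77 pp.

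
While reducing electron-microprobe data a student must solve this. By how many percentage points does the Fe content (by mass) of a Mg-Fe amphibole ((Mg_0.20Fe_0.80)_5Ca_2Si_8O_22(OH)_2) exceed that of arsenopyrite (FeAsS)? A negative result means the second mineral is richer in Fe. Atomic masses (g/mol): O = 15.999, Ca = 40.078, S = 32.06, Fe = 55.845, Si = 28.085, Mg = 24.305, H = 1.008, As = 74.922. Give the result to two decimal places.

-10.50 percentage points

M((Mg_0.20Fe_0.80)_5Ca_2Si_8O_22(OH)_2) = 938.513 g/mol, so wt% Fe = 223.380/938.513 × 100 = 23.80%.
M(FeAsS) = 162.827 g/mol, so wt% Fe = 55.845/162.827 × 100 = 34.30%.
23.80 − 34.30 = -10.50 pp.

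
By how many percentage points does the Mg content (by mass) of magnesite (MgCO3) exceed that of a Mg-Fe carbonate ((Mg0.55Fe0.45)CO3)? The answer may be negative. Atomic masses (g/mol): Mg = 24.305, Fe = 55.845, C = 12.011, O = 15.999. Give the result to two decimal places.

M(MgCO3) = 84.313 g/mol, so wt% Mg = 24.305/84.313 × 100 = 28.83%.
M((Mg0.55Fe0.45)CO3) = 98.506 g/mol, so wt% Mg = 13.368/98.506 × 100 = 13.57%.
28.83 − 13.57 = 15.26 pp.

15.26 percentage points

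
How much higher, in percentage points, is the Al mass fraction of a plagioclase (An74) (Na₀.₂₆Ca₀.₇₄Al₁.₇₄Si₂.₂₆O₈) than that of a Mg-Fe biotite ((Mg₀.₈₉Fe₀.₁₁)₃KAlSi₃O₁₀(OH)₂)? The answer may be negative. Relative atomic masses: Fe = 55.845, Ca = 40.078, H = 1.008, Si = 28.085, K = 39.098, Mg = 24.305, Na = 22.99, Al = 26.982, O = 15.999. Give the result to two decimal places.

Al in Na₀.₂₆Ca₀.₇₄Al₁.₇₄Si₂.₂₆O₈: molar mass 274.048 g/mol; 1.74×26.982 = 46.949 g → 17.13 wt%.
Al in (Mg₀.₈₉Fe₀.₁₁)₃KAlSi₃O₁₀(OH)₂: molar mass 427.662 g/mol; 1×26.982 = 26.982 g → 6.31 wt%.
Difference = 17.13 − 6.31 = 10.82 percentage points.

10.82 percentage points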